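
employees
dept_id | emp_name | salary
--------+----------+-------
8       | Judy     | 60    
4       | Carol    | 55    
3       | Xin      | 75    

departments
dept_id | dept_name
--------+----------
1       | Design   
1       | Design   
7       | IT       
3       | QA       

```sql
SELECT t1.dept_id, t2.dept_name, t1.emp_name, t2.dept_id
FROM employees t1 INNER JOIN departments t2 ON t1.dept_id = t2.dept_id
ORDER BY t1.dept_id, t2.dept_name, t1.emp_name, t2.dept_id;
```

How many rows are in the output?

INNER JOIN keeps only pairs where the ON condition holds.
Matching on t1.dept_id = t2.dept_id.
- t1 row (dept_id=8): no match → dropped.
- t1 row (dept_id=4): no match → dropped.
- t1 row (dept_id=3): matches 1 t2 row(s) → 1 output row(s).
Total: 1 rows.

1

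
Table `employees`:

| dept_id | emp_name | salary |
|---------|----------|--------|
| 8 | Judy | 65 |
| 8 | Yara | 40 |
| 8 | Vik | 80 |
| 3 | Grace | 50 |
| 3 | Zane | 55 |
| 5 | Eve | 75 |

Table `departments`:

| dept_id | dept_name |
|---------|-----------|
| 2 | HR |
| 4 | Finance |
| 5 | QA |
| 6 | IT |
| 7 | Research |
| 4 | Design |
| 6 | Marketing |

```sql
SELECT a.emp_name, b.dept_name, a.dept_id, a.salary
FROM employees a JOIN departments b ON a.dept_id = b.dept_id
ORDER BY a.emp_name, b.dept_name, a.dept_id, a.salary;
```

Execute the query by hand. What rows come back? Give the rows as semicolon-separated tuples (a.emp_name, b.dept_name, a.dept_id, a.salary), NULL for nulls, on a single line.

INNER JOIN keeps only pairs where the ON condition holds.
Matching on a.dept_id = b.dept_id.
- dept_id=8: no matching b row, dropped.
- dept_id=8: no matching b row, dropped.
- dept_id=8: no matching b row, dropped.
- dept_id=3: no matching b row, dropped.
- dept_id=3: no matching b row, dropped.
- dept_id=5: 1 matching b row(s), so 1 row(s) emitted.
After projecting and ordering:
a.emp_name | b.dept_name | a.dept_id | a.salary
Eve | QA | 5 | 75

(Eve, QA, 5, 75)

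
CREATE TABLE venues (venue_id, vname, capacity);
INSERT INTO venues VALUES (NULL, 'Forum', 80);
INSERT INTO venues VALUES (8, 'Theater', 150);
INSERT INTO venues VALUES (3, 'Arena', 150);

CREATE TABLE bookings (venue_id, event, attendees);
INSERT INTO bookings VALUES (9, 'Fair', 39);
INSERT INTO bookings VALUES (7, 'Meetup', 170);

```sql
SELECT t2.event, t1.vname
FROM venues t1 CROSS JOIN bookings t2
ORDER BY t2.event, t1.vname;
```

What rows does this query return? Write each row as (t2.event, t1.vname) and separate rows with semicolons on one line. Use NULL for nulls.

CROSS JOIN pairs every row of `venues` with every row of `bookings`: 3 × 2 = 6 rows.

(Fair, Arena); (Fair, Forum); (Fair, Theater); (Meetup, Arena); (Meetup, Forum); (Meetup, Theater)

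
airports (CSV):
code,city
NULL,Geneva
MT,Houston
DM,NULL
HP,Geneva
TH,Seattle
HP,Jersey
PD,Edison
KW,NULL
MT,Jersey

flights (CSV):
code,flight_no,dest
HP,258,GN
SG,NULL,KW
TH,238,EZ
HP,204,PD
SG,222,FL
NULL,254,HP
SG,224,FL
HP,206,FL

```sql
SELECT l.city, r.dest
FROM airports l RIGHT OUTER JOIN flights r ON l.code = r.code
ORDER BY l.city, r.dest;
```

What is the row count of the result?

11

RIGHT JOIN keeps every row from `flights`; unmatched rows get NULL for `airports`'s columns.
Matching on l.code = r.code. A NULL in a compared column never satisfies the condition.
Matched pairs: 7; unmatched r rows kept: 4.
Total: 7 matched + 4 padded = 11 rows.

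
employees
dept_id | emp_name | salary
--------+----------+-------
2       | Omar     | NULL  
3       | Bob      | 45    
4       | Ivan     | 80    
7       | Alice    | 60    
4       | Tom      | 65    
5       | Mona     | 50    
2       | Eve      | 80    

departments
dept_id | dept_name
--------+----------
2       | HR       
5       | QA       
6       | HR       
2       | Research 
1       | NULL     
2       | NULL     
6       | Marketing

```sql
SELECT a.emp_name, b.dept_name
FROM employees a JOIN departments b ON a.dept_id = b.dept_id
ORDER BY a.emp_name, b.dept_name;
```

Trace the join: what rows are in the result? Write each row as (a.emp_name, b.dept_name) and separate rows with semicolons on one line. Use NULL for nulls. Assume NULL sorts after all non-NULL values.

(Eve, HR); (Eve, Research); (Eve, NULL); (Mona, QA); (Omar, HR); (Omar, Research); (Omar, NULL)

INNER JOIN keeps only pairs where the ON condition holds.
Matching on a.dept_id = b.dept_id.
- dept_id=2: 3 matching b row(s), so 3 row(s) emitted.
- dept_id=3: no matching b row, dropped.
- dept_id=4: no matching b row, dropped.
- dept_id=7: no matching b row, dropped.
- dept_id=4: no matching b row, dropped.
- dept_id=5: 1 matching b row(s), so 1 row(s) emitted.
- dept_id=2: 3 matching b row(s), so 3 row(s) emitted.
After projecting and ordering:
a.emp_name | b.dept_name
Eve | HR
Eve | Research
Eve | NULL
Mona | QA
Omar | HR
Omar | Research
Omar | NULL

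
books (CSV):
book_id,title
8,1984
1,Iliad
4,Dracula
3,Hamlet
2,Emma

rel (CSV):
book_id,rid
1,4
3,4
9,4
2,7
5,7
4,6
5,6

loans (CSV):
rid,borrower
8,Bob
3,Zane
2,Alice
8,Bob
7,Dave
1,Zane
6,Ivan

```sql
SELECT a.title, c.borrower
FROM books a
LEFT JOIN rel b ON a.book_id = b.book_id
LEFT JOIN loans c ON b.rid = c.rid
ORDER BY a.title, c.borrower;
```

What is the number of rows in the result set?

5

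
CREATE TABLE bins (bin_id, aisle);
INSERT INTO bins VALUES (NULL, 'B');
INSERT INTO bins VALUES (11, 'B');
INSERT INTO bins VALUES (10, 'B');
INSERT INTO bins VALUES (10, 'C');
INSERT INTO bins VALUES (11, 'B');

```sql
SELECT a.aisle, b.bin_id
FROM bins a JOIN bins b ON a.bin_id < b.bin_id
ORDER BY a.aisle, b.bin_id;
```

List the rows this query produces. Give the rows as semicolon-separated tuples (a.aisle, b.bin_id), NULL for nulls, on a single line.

INNER JOIN keeps only pairs where the ON condition holds.
Matching on a.bin_id < b.bin_id. A NULL in a compared column never satisfies the condition.
Matched pairs: 4.

(B, 11); (B, 11); (C, 11); (C, 11)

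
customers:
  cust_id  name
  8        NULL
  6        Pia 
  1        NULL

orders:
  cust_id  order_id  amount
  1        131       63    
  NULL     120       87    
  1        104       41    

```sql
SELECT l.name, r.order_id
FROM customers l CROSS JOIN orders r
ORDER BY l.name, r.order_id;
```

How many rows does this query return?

9

CROSS JOIN pairs every row of `customers` with every row of `orders`: 3 × 3 = 9 rows.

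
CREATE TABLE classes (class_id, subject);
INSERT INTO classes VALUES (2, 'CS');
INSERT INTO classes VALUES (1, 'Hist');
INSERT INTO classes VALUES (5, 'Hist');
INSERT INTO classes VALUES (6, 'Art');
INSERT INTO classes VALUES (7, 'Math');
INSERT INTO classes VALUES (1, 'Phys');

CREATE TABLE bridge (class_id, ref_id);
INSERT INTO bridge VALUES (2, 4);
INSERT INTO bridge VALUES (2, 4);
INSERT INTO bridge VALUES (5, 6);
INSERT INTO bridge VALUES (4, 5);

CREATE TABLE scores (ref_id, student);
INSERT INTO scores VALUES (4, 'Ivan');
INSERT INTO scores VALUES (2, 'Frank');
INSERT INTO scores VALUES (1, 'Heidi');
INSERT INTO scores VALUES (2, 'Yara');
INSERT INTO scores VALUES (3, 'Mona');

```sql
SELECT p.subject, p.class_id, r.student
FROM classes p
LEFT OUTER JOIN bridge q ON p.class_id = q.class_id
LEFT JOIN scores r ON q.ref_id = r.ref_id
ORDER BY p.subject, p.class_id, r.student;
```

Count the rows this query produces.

Evaluate left to right. First `classes p LEFT JOIN bridge q` on class_id: 7 row(s).
Then LEFT JOIN `scores r` on ref_id: each of those 7 rows is kept; rows whose q.ref_id has no match in r get NULL for r's columns.
Result: 7 row(s).

7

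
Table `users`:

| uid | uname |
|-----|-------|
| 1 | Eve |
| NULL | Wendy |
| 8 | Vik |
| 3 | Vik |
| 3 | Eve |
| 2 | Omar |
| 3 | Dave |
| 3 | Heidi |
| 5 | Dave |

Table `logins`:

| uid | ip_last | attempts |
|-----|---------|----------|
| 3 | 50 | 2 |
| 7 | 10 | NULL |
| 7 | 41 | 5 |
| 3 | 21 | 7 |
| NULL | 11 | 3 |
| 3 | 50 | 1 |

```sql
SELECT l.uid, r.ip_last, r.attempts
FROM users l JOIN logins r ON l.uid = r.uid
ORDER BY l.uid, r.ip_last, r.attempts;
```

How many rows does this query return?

12

INNER JOIN keeps only pairs where the ON condition holds.
Matching on l.uid = r.uid. A NULL in a compared column never satisfies the condition.
- uid=1: no matching r row, dropped.
- uid=NULL: no matching r row, dropped.
- uid=8: no matching r row, dropped.
- uid=3: 3 matching r row(s), so 3 row(s) emitted.
- uid=3: 3 matching r row(s), so 3 row(s) emitted.
- uid=2: no matching r row, dropped.
- uid=3: 3 matching r row(s), so 3 row(s) emitted.
- uid=3: 3 matching r row(s), so 3 row(s) emitted.
- uid=5: no matching r row, dropped.
Total: 12 rows.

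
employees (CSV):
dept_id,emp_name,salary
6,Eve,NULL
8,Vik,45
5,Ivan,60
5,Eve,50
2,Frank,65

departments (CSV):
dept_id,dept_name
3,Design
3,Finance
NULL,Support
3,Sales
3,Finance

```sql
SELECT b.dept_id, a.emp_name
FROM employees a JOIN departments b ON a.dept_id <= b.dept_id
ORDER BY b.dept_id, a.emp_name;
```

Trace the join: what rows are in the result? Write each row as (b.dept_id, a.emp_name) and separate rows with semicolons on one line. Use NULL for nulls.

INNER JOIN keeps only pairs where the ON condition holds.
Matching on a.dept_id <= b.dept_id. A NULL in a compared column never satisfies the condition.
- dept_id=6: no matching b row, dropped.
- dept_id=8: no matching b row, dropped.
- dept_id=5: no matching b row, dropped.
- dept_id=5: no matching b row, dropped.
- dept_id=2: 4 matching b row(s), so 4 row(s) emitted.
After projecting and ordering:
b.dept_id | a.emp_name
3 | Frank
3 | Frank
3 | Frank
3 | Frank

(3, Frank); (3, Frank); (3, Frank); (3, Frank)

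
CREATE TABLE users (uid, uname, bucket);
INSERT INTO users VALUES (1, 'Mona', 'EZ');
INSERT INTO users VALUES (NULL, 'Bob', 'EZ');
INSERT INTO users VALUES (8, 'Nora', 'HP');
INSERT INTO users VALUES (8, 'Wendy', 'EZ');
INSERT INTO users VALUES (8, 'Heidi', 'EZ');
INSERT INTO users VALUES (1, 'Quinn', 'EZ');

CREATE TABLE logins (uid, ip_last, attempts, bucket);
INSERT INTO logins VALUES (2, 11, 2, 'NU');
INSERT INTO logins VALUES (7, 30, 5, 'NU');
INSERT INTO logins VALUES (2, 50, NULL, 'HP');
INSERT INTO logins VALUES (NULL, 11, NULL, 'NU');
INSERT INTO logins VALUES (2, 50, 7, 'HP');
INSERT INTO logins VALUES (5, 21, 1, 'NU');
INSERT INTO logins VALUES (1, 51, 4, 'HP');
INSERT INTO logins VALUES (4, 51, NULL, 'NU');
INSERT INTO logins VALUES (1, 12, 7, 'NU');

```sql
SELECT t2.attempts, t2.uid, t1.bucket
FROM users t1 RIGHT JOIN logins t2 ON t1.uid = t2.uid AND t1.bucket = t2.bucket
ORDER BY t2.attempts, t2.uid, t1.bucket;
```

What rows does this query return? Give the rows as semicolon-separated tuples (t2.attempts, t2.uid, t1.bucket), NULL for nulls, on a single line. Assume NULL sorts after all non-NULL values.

(1, 5, NULL); (2, 2, NULL); (4, 1, NULL); (5, 7, NULL); (7, 1, NULL); (7, 2, NULL); (NULL, 2, NULL); (NULL, 4, NULL); (NULL, NULL, NULL)

RIGHT JOIN keeps every row from `logins`; unmatched rows get NULL for `users`'s columns.
Matching on t1.uid = t2.uid AND t1.bucket = t2.bucket. A NULL in a compared column never satisfies the condition.
Matched pairs: 0; unmatched t2 rows kept: 9.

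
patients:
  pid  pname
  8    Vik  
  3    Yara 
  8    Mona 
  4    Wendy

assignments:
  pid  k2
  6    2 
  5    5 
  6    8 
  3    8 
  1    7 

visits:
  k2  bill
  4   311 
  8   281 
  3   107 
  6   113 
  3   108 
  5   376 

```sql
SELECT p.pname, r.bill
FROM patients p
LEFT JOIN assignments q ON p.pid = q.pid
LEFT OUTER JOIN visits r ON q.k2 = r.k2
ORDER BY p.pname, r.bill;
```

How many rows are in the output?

Step 1 — p LEFT JOIN q on pid → 4 row(s).
Then LEFT JOIN `visits r` on k2: each of those 4 rows is kept; rows whose q.k2 has no match in r get NULL for r's columns.
Result: 4 row(s).

4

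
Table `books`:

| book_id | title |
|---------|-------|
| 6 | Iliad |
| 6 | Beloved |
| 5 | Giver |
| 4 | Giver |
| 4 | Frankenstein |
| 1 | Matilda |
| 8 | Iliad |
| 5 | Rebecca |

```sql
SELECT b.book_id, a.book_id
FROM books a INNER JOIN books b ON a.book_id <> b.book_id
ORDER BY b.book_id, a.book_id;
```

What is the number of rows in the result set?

INNER JOIN keeps only pairs where the ON condition holds.
Matching on a.book_id <> b.book_id.
Matched pairs: 50.
Total: 50 rows.

50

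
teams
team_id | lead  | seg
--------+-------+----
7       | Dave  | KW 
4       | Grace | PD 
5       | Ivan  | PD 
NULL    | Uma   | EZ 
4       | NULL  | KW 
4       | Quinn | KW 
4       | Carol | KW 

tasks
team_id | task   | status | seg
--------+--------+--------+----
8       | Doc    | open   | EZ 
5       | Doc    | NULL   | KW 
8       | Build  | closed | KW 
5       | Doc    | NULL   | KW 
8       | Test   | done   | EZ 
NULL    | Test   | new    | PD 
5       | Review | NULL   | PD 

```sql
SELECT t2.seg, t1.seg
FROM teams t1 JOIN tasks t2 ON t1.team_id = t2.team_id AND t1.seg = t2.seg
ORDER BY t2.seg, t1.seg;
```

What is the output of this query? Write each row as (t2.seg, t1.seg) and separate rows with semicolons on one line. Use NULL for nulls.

(PD, PD)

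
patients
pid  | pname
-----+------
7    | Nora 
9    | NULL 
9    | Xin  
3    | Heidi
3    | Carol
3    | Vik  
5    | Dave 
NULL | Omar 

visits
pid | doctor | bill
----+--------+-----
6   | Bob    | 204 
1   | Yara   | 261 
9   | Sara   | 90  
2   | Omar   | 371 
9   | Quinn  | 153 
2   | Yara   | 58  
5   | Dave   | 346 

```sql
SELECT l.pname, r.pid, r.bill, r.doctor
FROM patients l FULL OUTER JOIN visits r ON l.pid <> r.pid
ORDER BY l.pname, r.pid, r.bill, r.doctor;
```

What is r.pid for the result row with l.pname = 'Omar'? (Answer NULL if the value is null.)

NULL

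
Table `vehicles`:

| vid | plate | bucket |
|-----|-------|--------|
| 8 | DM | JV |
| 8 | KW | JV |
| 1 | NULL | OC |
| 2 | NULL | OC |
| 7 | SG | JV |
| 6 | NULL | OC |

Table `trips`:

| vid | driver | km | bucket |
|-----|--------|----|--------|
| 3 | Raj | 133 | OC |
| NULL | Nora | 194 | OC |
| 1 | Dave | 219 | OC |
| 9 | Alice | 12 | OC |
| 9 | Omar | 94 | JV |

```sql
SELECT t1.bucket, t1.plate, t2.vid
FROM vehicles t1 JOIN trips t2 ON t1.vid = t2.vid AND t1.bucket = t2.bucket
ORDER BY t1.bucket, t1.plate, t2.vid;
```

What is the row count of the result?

INNER JOIN keeps only pairs where the ON condition holds.
Matching on t1.vid = t2.vid AND t1.bucket = t2.bucket. A NULL in a compared column never satisfies the condition.
- t1 (vid=8, bucket=JV) has no partner → excluded.
- t1 (vid=8, bucket=JV) has no partner → excluded.
- t1 (vid=1, bucket=OC) pairs with 1 row(s) of t2.
- t1 (vid=2, bucket=OC) has no partner → excluded.
- t1 (vid=7, bucket=JV) has no partner → excluded.
- t1 (vid=6, bucket=OC) has no partner → excluded.
Total: 1 rows.

1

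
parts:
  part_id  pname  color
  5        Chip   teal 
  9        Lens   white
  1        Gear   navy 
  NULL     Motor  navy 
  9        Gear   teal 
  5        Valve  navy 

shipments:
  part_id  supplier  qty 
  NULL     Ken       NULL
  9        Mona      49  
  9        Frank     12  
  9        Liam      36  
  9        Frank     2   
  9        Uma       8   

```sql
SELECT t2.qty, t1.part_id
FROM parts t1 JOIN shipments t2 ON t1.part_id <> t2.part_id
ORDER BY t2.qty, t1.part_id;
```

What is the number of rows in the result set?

INNER JOIN keeps only pairs where the ON condition holds.
Matching on t1.part_id <> t2.part_id. A NULL in a compared column never satisfies the condition.
- t1 (part_id=5) pairs with 5 row(s) of t2.
- t1 (part_id=9) has no partner → excluded.
- t1 (part_id=1) pairs with 5 row(s) of t2.
- t1 (part_id=NULL) has no partner → excluded.
- t1 (part_id=9) has no partner → excluded.
- t1 (part_id=5) pairs with 5 row(s) of t2.
Total: 15 rows.

15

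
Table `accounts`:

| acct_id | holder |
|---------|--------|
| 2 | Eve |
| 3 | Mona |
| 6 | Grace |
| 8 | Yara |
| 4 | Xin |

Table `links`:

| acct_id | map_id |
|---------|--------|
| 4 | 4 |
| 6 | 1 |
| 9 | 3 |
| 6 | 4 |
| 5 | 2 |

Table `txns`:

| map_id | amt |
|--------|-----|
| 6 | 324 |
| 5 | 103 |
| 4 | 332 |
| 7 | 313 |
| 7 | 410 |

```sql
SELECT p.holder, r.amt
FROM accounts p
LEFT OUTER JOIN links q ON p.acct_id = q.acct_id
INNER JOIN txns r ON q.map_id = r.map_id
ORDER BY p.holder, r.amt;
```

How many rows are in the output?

2

Joins associate left-to-right: accounts LEFT JOIN links on acct_id gives 6 intermediate row(s).
Then INNER JOIN `txns r` on map_id: keep only rows whose q.map_id appears in r.
Result: 2 row(s).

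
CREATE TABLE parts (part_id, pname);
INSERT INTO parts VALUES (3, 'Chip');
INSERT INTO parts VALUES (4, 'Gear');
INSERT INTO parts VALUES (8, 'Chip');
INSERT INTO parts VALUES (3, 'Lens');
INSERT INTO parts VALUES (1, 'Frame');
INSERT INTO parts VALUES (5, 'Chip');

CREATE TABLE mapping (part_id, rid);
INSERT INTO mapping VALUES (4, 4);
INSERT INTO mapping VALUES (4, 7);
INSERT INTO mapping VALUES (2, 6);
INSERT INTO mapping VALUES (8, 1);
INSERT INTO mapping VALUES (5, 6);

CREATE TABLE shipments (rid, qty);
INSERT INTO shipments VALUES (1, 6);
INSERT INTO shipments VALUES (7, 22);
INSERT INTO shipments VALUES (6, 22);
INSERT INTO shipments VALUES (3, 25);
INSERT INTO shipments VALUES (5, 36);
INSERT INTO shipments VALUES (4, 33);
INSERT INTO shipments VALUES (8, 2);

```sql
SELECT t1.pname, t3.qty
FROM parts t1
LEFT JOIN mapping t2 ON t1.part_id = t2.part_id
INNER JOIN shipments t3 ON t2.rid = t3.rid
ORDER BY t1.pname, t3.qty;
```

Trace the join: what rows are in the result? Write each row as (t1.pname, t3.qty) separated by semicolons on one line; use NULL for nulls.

(Chip, 6); (Chip, 22); (Gear, 22); (Gear, 33)

Step 1 — t1 LEFT JOIN t2 on part_id → 7 row(s).
Then INNER JOIN `shipments t3` on rid: keep only rows whose t2.rid appears in t3.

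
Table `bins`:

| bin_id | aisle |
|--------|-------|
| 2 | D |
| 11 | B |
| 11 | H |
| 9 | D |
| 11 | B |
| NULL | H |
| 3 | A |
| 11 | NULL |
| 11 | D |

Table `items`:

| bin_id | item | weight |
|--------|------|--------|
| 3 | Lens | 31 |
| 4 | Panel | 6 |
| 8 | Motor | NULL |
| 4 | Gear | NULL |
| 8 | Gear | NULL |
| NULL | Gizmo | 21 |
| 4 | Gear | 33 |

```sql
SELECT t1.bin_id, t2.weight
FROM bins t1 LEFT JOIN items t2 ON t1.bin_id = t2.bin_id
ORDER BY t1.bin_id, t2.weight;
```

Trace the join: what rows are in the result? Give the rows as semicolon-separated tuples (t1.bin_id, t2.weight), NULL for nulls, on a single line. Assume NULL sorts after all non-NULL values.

LEFT JOIN keeps every row from `bins`; unmatched rows get NULL for `items`'s columns.
Matching on t1.bin_id = t2.bin_id. A NULL in a compared column never satisfies the condition.
Matched pairs: 1; unmatched t1 rows kept: 8.

(2, NULL); (3, 31); (9, NULL); (11, NULL); (11, NULL); (11, NULL); (11, NULL); (11, NULL); (NULL, NULL)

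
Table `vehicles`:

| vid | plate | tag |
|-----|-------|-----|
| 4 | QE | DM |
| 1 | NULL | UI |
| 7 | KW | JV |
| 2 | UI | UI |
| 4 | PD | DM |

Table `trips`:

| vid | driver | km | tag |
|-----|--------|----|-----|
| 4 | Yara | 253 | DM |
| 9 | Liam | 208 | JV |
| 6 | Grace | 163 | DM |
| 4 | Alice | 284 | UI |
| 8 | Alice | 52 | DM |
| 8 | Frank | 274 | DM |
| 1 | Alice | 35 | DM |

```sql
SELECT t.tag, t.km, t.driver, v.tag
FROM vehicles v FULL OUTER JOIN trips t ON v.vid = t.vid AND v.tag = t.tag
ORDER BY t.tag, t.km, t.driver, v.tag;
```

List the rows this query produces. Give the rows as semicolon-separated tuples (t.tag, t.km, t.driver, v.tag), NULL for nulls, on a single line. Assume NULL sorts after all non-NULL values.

FULL OUTER JOIN keeps every row from both sides; unmatched rows get NULL for the other side's columns.
Matching on v.vid = t.vid AND v.tag = t.tag.
- v row (vid=4, tag=DM): matches 1 t row(s) → 1 output row(s).
- v row (vid=1, tag=UI): no match → kept, t columns NULL.
- v row (vid=7, tag=JV): no match → kept, t columns NULL.
- v row (vid=2, tag=UI): no match → kept, t columns NULL.
- v row (vid=4, tag=DM): matches 1 t row(s) → 1 output row(s).
- plus 6 unmatched t row(s), each kept with NULL v columns.

(DM, 35, Alice, NULL); (DM, 52, Alice, NULL); (DM, 163, Grace, NULL); (DM, 253, Yara, DM); (DM, 253, Yara, DM); (DM, 274, Frank, NULL); (JV, 208, Liam, NULL); (UI, 284, Alice, NULL); (NULL, NULL, NULL, JV); (NULL, NULL, NULL, UI); (NULL, NULL, NULL, UI)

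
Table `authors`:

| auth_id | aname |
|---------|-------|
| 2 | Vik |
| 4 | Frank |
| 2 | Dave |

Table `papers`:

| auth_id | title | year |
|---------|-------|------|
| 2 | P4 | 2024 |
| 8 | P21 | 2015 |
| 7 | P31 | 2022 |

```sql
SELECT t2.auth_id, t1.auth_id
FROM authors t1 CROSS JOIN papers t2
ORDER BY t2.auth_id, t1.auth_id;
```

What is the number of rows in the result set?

9

CROSS JOIN pairs every row of `authors` with every row of `papers`: 3 × 3 = 9 rows.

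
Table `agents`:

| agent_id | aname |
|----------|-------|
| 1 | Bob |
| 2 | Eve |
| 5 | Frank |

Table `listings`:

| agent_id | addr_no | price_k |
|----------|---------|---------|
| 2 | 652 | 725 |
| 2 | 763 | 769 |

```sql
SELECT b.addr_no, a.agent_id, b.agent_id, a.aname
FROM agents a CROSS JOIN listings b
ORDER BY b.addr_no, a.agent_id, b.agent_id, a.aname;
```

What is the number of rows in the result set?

6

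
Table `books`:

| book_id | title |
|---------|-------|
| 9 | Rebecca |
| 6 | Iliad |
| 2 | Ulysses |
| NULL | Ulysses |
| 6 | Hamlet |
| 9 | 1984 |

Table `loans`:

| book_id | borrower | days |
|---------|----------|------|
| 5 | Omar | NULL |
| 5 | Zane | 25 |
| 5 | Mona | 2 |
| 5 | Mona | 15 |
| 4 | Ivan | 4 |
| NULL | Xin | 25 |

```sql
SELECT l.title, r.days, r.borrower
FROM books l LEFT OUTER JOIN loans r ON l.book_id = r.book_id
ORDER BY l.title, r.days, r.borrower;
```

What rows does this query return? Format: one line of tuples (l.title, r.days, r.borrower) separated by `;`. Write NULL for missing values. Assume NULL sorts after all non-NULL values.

LEFT JOIN keeps every row from `books`; unmatched rows get NULL for `loans`'s columns.
Matching on l.book_id = r.book_id. A NULL in a compared column never satisfies the condition.
- l (book_id=9) has no partner → padded with NULL.
- l (book_id=6) has no partner → padded with NULL.
- l (book_id=2) has no partner → padded with NULL.
- l (book_id=NULL) has no partner → padded with NULL.
- l (book_id=6) has no partner → padded with NULL.
- l (book_id=9) has no partner → padded with NULL.
After projecting and ordering:
l.title | r.days | r.borrower
1984 | NULL | NULL
Hamlet | NULL | NULL
Iliad | NULL | NULL
Rebecca | NULL | NULL
Ulysses | NULL | NULL
Ulysses | NULL | NULL

(1984, NULL, NULL); (Hamlet, NULL, NULL); (Iliad, NULL, NULL); (Rebecca, NULL, NULL); (Ulysses, NULL, NULL); (Ulysses, NULL, NULL)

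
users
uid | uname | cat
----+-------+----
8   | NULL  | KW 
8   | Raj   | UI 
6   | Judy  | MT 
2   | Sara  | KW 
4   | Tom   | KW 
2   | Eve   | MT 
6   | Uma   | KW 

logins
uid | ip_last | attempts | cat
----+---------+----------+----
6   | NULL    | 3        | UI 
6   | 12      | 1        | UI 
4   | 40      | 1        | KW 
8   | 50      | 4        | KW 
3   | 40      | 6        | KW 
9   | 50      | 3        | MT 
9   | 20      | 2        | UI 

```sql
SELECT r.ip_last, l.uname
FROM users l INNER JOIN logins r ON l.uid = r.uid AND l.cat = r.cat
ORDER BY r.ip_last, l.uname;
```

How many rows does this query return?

INNER JOIN keeps only pairs where the ON condition holds.
Matching on l.uid = r.uid AND l.cat = r.cat.
- uid=8, cat=KW: 1 matching r row(s), so 1 row(s) emitted.
- uid=8, cat=UI: no matching r row, dropped.
- uid=6, cat=MT: no matching r row, dropped.
- uid=2, cat=KW: no matching r row, dropped.
- uid=4, cat=KW: 1 matching r row(s), so 1 row(s) emitted.
- uid=2, cat=MT: no matching r row, dropped.
- uid=6, cat=KW: no matching r row, dropped.
Total: 2 rows.

2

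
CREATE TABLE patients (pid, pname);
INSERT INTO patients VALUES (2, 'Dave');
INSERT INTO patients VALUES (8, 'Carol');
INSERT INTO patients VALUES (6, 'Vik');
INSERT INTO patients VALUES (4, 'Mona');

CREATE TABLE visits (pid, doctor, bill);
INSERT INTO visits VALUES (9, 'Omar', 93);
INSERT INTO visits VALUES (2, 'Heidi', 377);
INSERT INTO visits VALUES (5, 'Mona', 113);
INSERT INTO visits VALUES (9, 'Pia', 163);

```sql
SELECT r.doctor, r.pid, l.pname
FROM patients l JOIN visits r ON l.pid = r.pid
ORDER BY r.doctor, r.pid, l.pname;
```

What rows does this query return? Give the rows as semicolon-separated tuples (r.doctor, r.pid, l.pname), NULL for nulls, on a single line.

(Heidi, 2, Dave)

INNER JOIN keeps only pairs where the ON condition holds.
Matching on l.pid = r.pid.
- l (pid=2) pairs with 1 row(s) of r.
- l (pid=8) has no partner → excluded.
- l (pid=6) has no partner → excluded.
- l (pid=4) has no partner → excluded.
After projecting and ordering:
r.doctor | r.pid | l.pname
Heidi | 2 | Dave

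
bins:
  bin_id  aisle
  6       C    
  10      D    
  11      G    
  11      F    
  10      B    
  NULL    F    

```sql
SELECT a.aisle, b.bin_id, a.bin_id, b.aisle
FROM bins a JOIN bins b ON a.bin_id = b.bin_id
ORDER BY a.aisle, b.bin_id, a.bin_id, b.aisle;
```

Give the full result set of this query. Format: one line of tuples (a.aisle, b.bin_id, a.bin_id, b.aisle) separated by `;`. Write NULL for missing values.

(B, 10, 10, B); (B, 10, 10, D); (C, 6, 6, C); (D, 10, 10, B); (D, 10, 10, D); (F, 11, 11, F); (F, 11, 11, G); (G, 11, 11, F); (G, 11, 11, G)

INNER JOIN keeps only pairs where the ON condition holds.
Matching on a.bin_id = b.bin_id. A NULL in a compared column never satisfies the condition.
- a (bin_id=6) pairs with 1 row(s) of b.
- a (bin_id=10) pairs with 2 row(s) of b.
- a (bin_id=11) pairs with 2 row(s) of b.
- a (bin_id=11) pairs with 2 row(s) of b.
- a (bin_id=10) pairs with 2 row(s) of b.
- a (bin_id=NULL) has no partner → excluded.
After projecting and ordering:
a.aisle | b.bin_id | a.bin_id | b.aisle
B | 10 | 10 | B
B | 10 | 10 | D
C | 6 | 6 | C
D | 10 | 10 | B
D | 10 | 10 | D
F | 11 | 11 | F
F | 11 | 11 | G
G | 11 | 11 | F
G | 11 | 11 | G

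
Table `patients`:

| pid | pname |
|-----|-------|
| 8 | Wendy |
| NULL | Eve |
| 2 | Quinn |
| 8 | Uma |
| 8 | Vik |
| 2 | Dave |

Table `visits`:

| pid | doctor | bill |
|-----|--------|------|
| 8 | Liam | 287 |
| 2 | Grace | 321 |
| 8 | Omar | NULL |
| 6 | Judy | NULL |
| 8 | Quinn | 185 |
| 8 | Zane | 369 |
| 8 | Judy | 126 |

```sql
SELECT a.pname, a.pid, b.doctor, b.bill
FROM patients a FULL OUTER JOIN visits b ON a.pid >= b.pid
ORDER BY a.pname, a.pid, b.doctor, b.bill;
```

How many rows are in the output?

FULL OUTER JOIN keeps every row from both sides; unmatched rows get NULL for the other side's columns.
Matching on a.pid >= b.pid. A NULL in a compared column never satisfies the condition.
Matched pairs: 23; unmatched a rows kept: 1; unmatched b rows kept: 0.
Total: 23 matched + 1 padded = 24 rows.

24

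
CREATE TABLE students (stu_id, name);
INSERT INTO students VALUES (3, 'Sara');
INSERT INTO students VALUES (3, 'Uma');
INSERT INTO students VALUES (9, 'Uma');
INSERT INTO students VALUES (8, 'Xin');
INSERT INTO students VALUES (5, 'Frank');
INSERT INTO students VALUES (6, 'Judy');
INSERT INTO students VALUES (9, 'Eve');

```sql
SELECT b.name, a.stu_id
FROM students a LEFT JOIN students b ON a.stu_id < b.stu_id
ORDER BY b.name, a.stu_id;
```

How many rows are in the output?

21

LEFT JOIN keeps every row from `students a`; unmatched rows get NULL for `students b`'s columns.
Matching on a.stu_id < b.stu_id.
Matched pairs: 19; unmatched a rows kept: 2.
Total: 19 matched + 2 padded = 21 rows.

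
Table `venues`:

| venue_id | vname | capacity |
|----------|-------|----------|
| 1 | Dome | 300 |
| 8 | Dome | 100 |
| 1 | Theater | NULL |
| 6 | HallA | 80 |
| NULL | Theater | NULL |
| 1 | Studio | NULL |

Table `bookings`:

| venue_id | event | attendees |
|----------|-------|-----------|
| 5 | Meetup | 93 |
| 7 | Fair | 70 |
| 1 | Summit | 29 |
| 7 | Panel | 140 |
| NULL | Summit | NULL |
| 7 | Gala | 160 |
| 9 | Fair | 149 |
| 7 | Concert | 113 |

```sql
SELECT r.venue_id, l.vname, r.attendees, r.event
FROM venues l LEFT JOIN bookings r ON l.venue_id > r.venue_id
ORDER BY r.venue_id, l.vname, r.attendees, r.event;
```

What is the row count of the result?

LEFT JOIN keeps every row from `venues`; unmatched rows get NULL for `bookings`'s columns.
Matching on l.venue_id > r.venue_id. A NULL in a compared column never satisfies the condition.
- l[0] venue_id=1 → no match; kept with NULLs on the r side.
- l[1] venue_id=8 → 6 match(es) in r → 6 row(s).
- l[2] venue_id=1 → no match; kept with NULLs on the r side.
- l[3] venue_id=6 → 2 match(es) in r → 2 row(s).
- l[4] venue_id=NULL → no match; kept with NULLs on the r side.
- l[5] venue_id=1 → no match; kept with NULLs on the r side.
Total: 8 matched + 4 padded = 12 rows.

12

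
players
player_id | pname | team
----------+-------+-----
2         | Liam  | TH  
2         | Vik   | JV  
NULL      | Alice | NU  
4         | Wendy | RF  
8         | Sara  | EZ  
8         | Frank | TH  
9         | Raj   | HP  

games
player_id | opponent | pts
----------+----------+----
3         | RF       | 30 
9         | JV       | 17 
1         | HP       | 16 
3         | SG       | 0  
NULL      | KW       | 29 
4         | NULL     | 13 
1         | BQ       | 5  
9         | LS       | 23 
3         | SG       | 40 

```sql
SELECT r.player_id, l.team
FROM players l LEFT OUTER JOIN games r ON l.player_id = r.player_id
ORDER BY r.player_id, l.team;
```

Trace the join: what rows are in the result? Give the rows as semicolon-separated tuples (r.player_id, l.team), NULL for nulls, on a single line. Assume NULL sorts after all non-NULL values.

LEFT JOIN keeps every row from `players`; unmatched rows get NULL for `games`'s columns.
Matching on l.player_id = r.player_id. A NULL in a compared column never satisfies the condition.
- l row (player_id=2): no match → kept, r columns NULL.
- l row (player_id=2): no match → kept, r columns NULL.
- l row (player_id=NULL): no match → kept, r columns NULL.
- l row (player_id=4): matches 1 r row(s) → 1 output row(s).
- l row (player_id=8): no match → kept, r columns NULL.
- l row (player_id=8): no match → kept, r columns NULL.
- l row (player_id=9): matches 2 r row(s) → 2 output row(s).
After projecting and ordering:
r.player_id | l.team
4 | RF
9 | HP
9 | HP
NULL | EZ
NULL | JV
NULL | NU
NULL | TH
NULL | TH

(4, RF); (9, HP); (9, HP); (NULL, EZ); (NULL, JV); (NULL, NU); (NULL, TH); (NULL, TH)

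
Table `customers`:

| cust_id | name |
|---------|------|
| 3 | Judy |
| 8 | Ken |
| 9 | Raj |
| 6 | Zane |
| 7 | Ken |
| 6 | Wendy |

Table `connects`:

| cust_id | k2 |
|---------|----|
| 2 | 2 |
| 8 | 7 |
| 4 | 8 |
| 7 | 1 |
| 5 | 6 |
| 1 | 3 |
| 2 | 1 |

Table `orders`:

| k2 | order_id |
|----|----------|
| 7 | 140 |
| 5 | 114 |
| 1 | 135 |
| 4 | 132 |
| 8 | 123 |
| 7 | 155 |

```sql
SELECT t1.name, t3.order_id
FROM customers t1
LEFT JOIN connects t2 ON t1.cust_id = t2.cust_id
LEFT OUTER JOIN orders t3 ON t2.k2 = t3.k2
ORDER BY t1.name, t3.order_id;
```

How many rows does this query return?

7

Evaluate left to right. First `customers t1 LEFT JOIN connects t2` on cust_id: 6 row(s).
Then LEFT JOIN `orders t3` on k2: each of those 6 rows is kept; rows whose t2.k2 has no match in t3 get NULL for t3's columns.
Result: 7 row(s).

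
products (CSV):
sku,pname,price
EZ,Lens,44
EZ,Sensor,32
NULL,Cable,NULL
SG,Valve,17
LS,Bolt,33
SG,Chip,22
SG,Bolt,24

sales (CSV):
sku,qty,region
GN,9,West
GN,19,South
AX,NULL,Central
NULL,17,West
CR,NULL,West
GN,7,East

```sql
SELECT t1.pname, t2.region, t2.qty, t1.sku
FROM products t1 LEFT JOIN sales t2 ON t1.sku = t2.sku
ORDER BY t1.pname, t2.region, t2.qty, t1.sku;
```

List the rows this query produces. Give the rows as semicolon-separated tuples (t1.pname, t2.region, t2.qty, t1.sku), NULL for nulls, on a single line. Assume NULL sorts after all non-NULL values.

(Bolt, NULL, NULL, LS); (Bolt, NULL, NULL, SG); (Cable, NULL, NULL, NULL); (Chip, NULL, NULL, SG); (Lens, NULL, NULL, EZ); (Sensor, NULL, NULL, EZ); (Valve, NULL, NULL, SG)

LEFT JOIN keeps every row from `products`; unmatched rows get NULL for `sales`'s columns.
Matching on t1.sku = t2.sku. A NULL in a compared column never satisfies the condition.
- sku=EZ: no t2 row matches, row kept with t2 columns NULL.
- sku=EZ: no t2 row matches, row kept with t2 columns NULL.
- sku=NULL: no t2 row matches, row kept with t2 columns NULL.
- sku=SG: no t2 row matches, row kept with t2 columns NULL.
- sku=LS: no t2 row matches, row kept with t2 columns NULL.
- sku=SG: no t2 row matches, row kept with t2 columns NULL.
- sku=SG: no t2 row matches, row kept with t2 columns NULL.
After projecting and ordering:
t1.pname | t2.region | t2.qty | t1.sku
Bolt | NULL | NULL | LS
Bolt | NULL | NULL | SG
Cable | NULL | NULL | NULL
Chip | NULL | NULL | SG
Lens | NULL | NULL | EZ
Sensor | NULL | NULL | EZ
Valve | NULL | NULL | SG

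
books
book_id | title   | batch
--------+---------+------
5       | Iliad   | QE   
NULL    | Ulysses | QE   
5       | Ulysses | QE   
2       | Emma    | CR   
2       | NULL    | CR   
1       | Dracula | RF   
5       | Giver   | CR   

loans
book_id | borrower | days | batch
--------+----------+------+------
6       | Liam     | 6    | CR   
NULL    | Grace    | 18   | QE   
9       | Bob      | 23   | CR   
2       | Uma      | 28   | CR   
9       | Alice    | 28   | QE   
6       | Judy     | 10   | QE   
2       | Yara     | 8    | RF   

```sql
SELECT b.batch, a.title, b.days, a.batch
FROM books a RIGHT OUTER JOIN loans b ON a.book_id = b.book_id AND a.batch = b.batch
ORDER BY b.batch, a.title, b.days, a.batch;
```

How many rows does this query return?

RIGHT JOIN keeps every row from `loans`; unmatched rows get NULL for `books`'s columns.
Matching on a.book_id = b.book_id AND a.batch = b.batch. A NULL in a compared column never satisfies the condition.
- book_id=5, batch=QE: no matching b row.
- book_id=NULL, batch=QE: no matching b row.
- book_id=5, batch=QE: no matching b row.
- book_id=2, batch=CR: 1 matching b row(s), so 1 row(s) emitted.
- book_id=2, batch=CR: 1 matching b row(s), so 1 row(s) emitted.
- book_id=1, batch=RF: no matching b row.
- book_id=5, batch=CR: no matching b row.
- 6 row(s) from b found no a partner → padded with NULL.
Total: 2 matched + 6 padded = 8 rows.

8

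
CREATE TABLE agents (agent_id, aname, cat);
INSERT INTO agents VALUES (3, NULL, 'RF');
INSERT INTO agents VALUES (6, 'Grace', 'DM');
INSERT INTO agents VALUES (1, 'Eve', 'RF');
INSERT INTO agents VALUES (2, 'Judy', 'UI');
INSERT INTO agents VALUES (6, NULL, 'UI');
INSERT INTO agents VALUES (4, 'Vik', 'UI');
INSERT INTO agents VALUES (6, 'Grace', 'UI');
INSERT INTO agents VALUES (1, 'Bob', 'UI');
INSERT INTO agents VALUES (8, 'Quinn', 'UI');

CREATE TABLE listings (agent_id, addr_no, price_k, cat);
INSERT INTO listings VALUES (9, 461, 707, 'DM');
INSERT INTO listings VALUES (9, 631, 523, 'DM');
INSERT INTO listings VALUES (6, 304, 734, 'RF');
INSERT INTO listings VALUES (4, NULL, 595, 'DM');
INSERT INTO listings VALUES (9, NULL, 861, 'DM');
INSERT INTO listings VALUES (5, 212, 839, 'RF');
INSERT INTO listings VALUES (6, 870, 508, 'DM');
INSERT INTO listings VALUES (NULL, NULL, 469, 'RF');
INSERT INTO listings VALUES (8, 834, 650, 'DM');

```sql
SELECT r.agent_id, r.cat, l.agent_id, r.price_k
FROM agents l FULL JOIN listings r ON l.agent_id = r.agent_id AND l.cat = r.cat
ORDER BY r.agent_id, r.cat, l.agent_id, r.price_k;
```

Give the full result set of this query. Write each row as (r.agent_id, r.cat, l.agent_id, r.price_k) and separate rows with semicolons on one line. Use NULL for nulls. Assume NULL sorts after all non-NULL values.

FULL OUTER JOIN keeps every row from both sides; unmatched rows get NULL for the other side's columns.
Matching on l.agent_id = r.agent_id AND l.cat = r.cat. A NULL in a compared column never satisfies the condition.
- agent_id=3, cat=RF: no r row matches, row kept with r columns NULL.
- agent_id=6, cat=DM: 1 matching r row(s), so 1 row(s) emitted.
- agent_id=1, cat=RF: no r row matches, row kept with r columns NULL.
- agent_id=2, cat=UI: no r row matches, row kept with r columns NULL.
- agent_id=6, cat=UI: no r row matches, row kept with r columns NULL.
- agent_id=4, cat=UI: no r row matches, row kept with r columns NULL.
- agent_id=6, cat=UI: no r row matches, row kept with r columns NULL.
- agent_id=1, cat=UI: no r row matches, row kept with r columns NULL.
- agent_id=8, cat=UI: no r row matches, row kept with r columns NULL.
- plus 8 unmatched r row(s), each kept with NULL l columns.

(4, DM, NULL, 595); (5, RF, NULL, 839); (6, DM, 6, 508); (6, RF, NULL, 734); (8, DM, NULL, 650); (9, DM, NULL, 523); (9, DM, NULL, 707); (9, DM, NULL, 861); (NULL, RF, NULL, 469); (NULL, NULL, 1, NULL); (NULL, NULL, 1, NULL); (NULL, NULL, 2, NULL); (NULL, NULL, 3, NULL); (NULL, NULL, 4, NULL); (NULL, NULL, 6, NULL); (NULL, NULL, 6, NULL); (NULL, NULL, 8, NULL)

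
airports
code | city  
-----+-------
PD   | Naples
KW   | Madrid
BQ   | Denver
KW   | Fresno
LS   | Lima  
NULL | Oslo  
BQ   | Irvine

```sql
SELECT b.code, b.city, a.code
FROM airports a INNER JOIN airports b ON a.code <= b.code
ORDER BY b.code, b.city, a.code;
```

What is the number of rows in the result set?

23

INNER JOIN keeps only pairs where the ON condition holds.
Matching on a.code <= b.code. A NULL in a compared column never satisfies the condition.
Matched pairs: 23.
Total: 23 rows.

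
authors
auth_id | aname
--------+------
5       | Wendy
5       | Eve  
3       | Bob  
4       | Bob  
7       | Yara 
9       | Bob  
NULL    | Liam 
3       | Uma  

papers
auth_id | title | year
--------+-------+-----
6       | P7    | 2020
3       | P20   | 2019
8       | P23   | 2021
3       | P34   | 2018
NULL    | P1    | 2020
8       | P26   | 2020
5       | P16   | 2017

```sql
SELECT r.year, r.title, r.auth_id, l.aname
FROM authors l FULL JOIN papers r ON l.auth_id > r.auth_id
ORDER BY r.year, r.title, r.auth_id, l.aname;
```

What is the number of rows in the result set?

20

FULL OUTER JOIN keeps every row from both sides; unmatched rows get NULL for the other side's columns.
Matching on l.auth_id > r.auth_id. A NULL in a compared column never satisfies the condition.
- auth_id=5: 2 matching r row(s), so 2 row(s) emitted.
- auth_id=5: 2 matching r row(s), so 2 row(s) emitted.
- auth_id=3: no r row matches, row kept with r columns NULL.
- auth_id=4: 2 matching r row(s), so 2 row(s) emitted.
- auth_id=7: 4 matching r row(s), so 4 row(s) emitted.
- auth_id=9: 6 matching r row(s), so 6 row(s) emitted.
- auth_id=NULL: no r row matches, row kept with r columns NULL.
- auth_id=3: no r row matches, row kept with r columns NULL.
- 1 row(s) from r found no l partner → padded with NULL.
Total: 16 matched + 4 padded = 20 rows.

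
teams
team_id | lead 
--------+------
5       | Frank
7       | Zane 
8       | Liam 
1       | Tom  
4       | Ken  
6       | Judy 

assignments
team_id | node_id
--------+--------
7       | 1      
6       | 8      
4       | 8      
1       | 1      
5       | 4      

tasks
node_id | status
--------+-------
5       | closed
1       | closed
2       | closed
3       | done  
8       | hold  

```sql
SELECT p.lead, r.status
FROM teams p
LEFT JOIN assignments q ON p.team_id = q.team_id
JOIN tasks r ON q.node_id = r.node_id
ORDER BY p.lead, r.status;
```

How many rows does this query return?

Joins associate left-to-right: teams LEFT JOIN assignments on team_id gives 6 intermediate row(s).
Then INNER JOIN `tasks r` on node_id: keep only rows whose q.node_id appears in r.
Result: 4 row(s).

4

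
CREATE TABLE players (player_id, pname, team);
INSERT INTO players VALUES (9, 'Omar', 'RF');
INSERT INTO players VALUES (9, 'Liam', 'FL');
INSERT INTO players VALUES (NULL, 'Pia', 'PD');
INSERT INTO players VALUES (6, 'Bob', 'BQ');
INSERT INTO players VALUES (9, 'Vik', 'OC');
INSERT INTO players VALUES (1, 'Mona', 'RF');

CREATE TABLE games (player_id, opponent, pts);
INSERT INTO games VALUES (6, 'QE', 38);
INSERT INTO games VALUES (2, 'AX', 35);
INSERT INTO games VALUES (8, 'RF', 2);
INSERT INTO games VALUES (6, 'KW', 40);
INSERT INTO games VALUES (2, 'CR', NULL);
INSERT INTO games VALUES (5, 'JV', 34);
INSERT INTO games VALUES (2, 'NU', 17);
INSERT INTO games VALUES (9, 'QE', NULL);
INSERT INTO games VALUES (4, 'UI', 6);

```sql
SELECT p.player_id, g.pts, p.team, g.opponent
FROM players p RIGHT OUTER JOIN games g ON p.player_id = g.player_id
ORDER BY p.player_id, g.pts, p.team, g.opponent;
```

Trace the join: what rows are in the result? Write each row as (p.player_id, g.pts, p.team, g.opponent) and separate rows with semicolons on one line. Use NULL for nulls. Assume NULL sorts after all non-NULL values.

(6, 38, BQ, QE); (6, 40, BQ, KW); (9, NULL, FL, QE); (9, NULL, OC, QE); (9, NULL, RF, QE); (NULL, 2, NULL, RF); (NULL, 6, NULL, UI); (NULL, 17, NULL, NU); (NULL, 34, NULL, JV); (NULL, 35, NULL, AX); (NULL, NULL, NULL, CR)

RIGHT JOIN keeps every row from `games`; unmatched rows get NULL for `players`'s columns.
Matching on p.player_id = g.player_id. A NULL in a compared column never satisfies the condition.
- p[0] player_id=9 → 1 match(es) in g → 1 row(s).
- p[1] player_id=9 → 1 match(es) in g → 1 row(s).
- p[2] player_id=NULL → no match.
- p[3] player_id=6 → 2 match(es) in g → 2 row(s).
- p[4] player_id=9 → 1 match(es) in g → 1 row(s).
- p[5] player_id=1 → no match.
- 6 g row(s) had no p match → kept, p columns NULL.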